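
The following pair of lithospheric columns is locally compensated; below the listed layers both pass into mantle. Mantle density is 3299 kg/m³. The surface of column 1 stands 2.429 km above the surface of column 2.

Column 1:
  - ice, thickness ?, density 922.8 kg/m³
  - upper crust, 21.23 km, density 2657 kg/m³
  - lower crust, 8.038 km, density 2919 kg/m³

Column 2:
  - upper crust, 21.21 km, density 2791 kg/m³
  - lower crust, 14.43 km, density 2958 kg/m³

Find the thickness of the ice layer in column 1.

2.96 km

Take the compensation level at the base of the deeper column (depth z_c below the surface of column 1) and equate Σ ρ_i t_i down to z_c; mantle fills any gap and the z_c terms cancel.
Column 1: x×922.8 + 21.23×2657 + 8.038×2919 + (z_c − 29.268 − x)×3299
Column 2: 2.429×0 + 21.21×2791 + 14.43×2958 + (z_c − 2.429 − 35.64)×3299
The z_c×3299 term appears on both sides and cancels. Collect the known terms of each column as K = Σ(ρt)_known − 3299 × (depth of known layers): K_1 = 79871.032 − 3299×29.268 = −16684.1; K_2 = 101881.05 − 3299×(2.429 + 35.64) = −23708.581.
Balance: K_1 − x×(3299 − 922.8) = K_2, so x = (K_1 − K_2)/(3299 − 922.8) = 7024.48/2376.2 = 2.96 km.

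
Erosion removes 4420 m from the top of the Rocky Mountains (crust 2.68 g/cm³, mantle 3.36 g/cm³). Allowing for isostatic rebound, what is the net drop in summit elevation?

895 m

Rebound u = e ρ_c/ρ_m = 4420 m × 2.68/3.36 = 3525 m.
Net surface drop = e − u = 4420 m − 3525 m = e (ρ_m − ρ_c)/ρ_m = 895 m.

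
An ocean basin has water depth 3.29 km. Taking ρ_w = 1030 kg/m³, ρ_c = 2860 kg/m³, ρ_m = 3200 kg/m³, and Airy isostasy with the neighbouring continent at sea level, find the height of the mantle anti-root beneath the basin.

17.7 km

Equating mass per unit area of the two columns: replacing crust with seawater at the top is compensated by replacing crust with mantle at the base: d (ρ_c − ρ_w) = a (ρ_m − ρ_c).
a = d (ρ_c − ρ_w)/(ρ_m − ρ_c) = 3.29 km × 1830/340 = 17.7 km.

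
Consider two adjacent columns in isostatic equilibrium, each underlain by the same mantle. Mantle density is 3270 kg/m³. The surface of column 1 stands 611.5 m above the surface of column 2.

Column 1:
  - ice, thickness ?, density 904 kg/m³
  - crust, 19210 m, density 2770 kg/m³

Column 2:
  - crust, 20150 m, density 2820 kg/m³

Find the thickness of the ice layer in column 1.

618 m

Take the compensation level at the base of the deeper column (depth z_c below the surface of column 1) and equate Σ ρ_i t_i down to z_c; mantle fills any gap and the z_c terms cancel.
Column 1: x×904 + 19210×2770 + (z_c − 19210 − x)×3270
Column 2: 611.5×0 + 20150×2820 + (z_c − 611.5 − 20150)×3270
The z_c×3270 term appears on both sides and cancels. Collect the known terms of each column as K = Σ(ρt)_known − 3270 × (depth of known layers): K_1 = 53211700 − 3270×19210 = −9605000; K_2 = 56823000 − 3270×(611.5 + 20150) = −11067105.
Balance: K_1 − x×(3270 − 904) = K_2, so x = (K_1 − K_2)/(3270 − 904) = 1462100/2366 = 618 m.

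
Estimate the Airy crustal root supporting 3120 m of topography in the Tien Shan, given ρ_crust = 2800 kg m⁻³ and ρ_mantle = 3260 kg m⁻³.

19000 m

For local isostatic compensation: the weight of the topography is balanced by the buoyancy of the root, ρ_c h = (ρ_m − ρ_c) r.
r = h · ρ_c / (ρ_m − ρ_c) = 3120 m × 2800 / (3260 − 2800) = 19000 m.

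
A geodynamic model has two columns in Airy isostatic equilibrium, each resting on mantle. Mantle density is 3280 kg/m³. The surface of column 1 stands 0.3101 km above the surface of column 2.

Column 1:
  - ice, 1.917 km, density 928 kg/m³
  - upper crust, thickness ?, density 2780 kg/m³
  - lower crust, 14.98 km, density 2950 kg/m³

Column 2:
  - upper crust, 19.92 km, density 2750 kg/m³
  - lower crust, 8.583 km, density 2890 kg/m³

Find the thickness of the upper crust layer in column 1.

Take the compensation level at the base of the deeper column (depth z_c below the surface of column 1) and equate Σ ρ_i t_i down to z_c; mantle fills any gap and the z_c terms cancel.
Column 1: 1.917×928 + x×2780 + 14.98×2950 + (z_c − 16.897 − x)×3280
Column 2: 0.3101×0 + 19.92×2750 + 8.583×2890 + (z_c − 0.3101 − 28.503)×3280
The z_c×3280 term appears on both sides and cancels. Collect the known terms of each column as K = Σ(ρt)_known − 3280 × (depth of known layers): K_1 = 45969.976 − 3280×16.897 = −9452.184; K_2 = 79584.87 − 3280×(0.3101 + 28.503) = −14922.098.
Balance: K_1 − x×(3280 − 2780) = K_2, so x = (K_1 − K_2)/(3280 − 2780) = 5469.91/500 = 10.9 km.

10.9 km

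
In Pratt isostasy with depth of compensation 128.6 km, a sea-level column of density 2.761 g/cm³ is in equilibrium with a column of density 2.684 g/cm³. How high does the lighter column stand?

3.69 km

ρ_ref D = ρ (D + h) → h = D (ρ_ref − ρ)/ρ.
h = 128.6 km × (2.761 − 2.684)/2.684 = 3.69 km.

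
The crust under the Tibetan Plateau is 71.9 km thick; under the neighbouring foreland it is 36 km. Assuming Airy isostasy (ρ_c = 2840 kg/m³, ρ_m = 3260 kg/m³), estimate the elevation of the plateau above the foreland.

4.63 km

Excess crust Δ = 71.9 km − 36 km = 35.9 km, split between elevation h and root r with h + r = Δ.
Airy balance ρ_c h = (ρ_m − ρ_c) r gives r = h ρ_c/(ρ_m − ρ_c), so h (1 + ρ_c/(ρ_m − ρ_c)) = Δ, i.e. h = Δ (ρ_m − ρ_c)/ρ_m.
h = 35.9 km × 420/3260 = 4.63 km.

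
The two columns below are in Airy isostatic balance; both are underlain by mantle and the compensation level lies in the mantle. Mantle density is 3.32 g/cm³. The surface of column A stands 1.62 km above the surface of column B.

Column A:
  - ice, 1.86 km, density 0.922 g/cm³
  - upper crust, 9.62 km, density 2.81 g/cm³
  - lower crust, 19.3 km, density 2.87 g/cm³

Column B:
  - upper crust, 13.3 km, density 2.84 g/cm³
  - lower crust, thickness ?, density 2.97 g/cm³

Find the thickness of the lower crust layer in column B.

Take the compensation level at the base of the deeper column (depth z_c below the surface of column A) and equate Σ ρ_i t_i down to z_c; mantle fills any gap and the z_c terms cancel.
Column A: 1.86×0.922 + 9.62×2.81 + 19.3×2.87 + (z_c − 30.78)×3.32
Column B: 1.62×0 + 13.3×2.84 + x×2.97 + (z_c − 1.62 − 13.3 − x)×3.32
The z_c×3.32 term appears on both sides and cancels. Collect the known terms of each column as K = Σ(ρt)_known − 3.32 × (depth of known layers): K_A = 84.13812 − 3.32×30.78 = −18.05148; K_B = 37.772 − 3.32×(1.62 + 13.3) = −11.7624.
Balance: K_A = K_B − x×(3.32 − 2.97), so x = (K_B − K_A)/(3.32 − 2.97) = 6.28908/0.35 = 18 km.

18 km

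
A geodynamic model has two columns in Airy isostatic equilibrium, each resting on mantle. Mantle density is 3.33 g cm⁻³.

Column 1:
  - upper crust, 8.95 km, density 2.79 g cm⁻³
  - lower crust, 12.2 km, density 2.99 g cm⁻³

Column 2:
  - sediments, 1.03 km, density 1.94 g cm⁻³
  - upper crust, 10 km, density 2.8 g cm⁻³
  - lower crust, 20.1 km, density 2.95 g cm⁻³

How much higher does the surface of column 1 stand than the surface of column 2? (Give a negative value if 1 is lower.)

For any compensation level in the mantle, the mantle terms cancel and isostasy reduces to e = (Σt_1 − Σt_2) − (Σ(ρt)_1 − Σ(ρt)_2) / ρ_m.
Σt_1 = 21.15 km; Σt_2 = 31.13 km; Σ(ρt)_1 = 61.4485; Σ(ρt)_2 = 89.2932 (in km·g cm⁻³).
e = (21.15 − 31.13) − (61.4485 − 89.2932) / 3.33 = −1.62 km.

−1.62 km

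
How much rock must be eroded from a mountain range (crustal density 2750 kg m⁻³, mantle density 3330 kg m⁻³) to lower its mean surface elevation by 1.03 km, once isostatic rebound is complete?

5.91 km

Net drop Δ = e − u = e − e ρ_c/ρ_m = e (ρ_m − ρ_c)/ρ_m.
e = Δ ρ_m/(ρ_m − ρ_c) = 1.03 km × 3330/580 = 5.91 km.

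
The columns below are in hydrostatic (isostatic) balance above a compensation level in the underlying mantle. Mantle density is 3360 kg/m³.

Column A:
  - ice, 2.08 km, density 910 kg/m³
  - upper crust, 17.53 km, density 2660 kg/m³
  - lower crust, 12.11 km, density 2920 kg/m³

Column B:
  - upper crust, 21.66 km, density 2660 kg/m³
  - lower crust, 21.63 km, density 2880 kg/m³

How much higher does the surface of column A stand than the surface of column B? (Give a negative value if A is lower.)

−0.848 km

For any compensation level in the mantle, the mantle terms cancel and isostasy reduces to e = (Σt_A − Σt_B) − (Σ(ρt)_A − Σ(ρt)_B) / ρ_m.
Σt_A = 31.72 km; Σt_B = 43.29 km; Σ(ρt)_A = 83883.8; Σ(ρt)_B = 119910 (in km·kg/m³).
e = (31.72 − 43.29) − (83883.8 − 119910) / 3360 = −0.848 km.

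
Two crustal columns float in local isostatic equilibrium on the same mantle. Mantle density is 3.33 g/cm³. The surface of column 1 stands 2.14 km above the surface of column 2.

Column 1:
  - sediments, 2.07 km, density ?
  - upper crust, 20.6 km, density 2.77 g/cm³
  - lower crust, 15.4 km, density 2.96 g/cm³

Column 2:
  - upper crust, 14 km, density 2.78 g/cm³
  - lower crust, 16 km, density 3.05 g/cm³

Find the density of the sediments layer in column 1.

2.33 g/cm³

Take the compensation level at the base of the deeper column (depth z_c below the surface of column 1) and equate Σ ρ_i t_i down to z_c; mantle fills any gap and the z_c terms cancel.
Column 1: 2.07×ρ + 20.6×2.77 + 15.4×2.96 + (z_c − 38.07)×3.33
Column 2: 2.14×0 + 14×2.78 + 16×3.05 + (z_c − 2.14 − 30)×3.33
The z_c×3.33 term appears on both sides and cancels. Collect the known terms of each column as K = Σ(ρt)_known − 3.33 × (depth of known layers): K_1 = 102.646 − 3.33×38.07 = −24.1271; K_2 = 87.72 − 3.33×(2.14 + 30) = −19.3062.
Balance: K_1 + 2.07×ρ = K_2, so ρ = (K_2 − K_1)/2.07 = 4.8209/2.07 = 2.33 g/cm³.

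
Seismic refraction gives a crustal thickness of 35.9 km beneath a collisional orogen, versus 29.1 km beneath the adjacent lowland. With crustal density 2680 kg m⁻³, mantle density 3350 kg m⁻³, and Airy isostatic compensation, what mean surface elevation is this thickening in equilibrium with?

1.36 km

Excess crust Δ = 35.9 km − 29.1 km = 6.8 km, split between elevation h and root r with h + r = Δ.
Airy balance ρ_c h = (ρ_m − ρ_c) r gives r = h ρ_c/(ρ_m − ρ_c), so h (1 + ρ_c/(ρ_m − ρ_c)) = Δ, i.e. h = Δ (ρ_m − ρ_c)/ρ_m.
h = 6.8 km × 670/3350 = 1.36 km.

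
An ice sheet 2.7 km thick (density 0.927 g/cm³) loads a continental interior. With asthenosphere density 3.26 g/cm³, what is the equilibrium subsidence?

0.768 km

Balancing pressure at the compensation depth: the ice load ρ_ice t is balanced by mantle displaced below, ρ_m s.
s = t ρ_ice / ρ_m = 2.7 km × 0.927/3.26 = 0.768 km.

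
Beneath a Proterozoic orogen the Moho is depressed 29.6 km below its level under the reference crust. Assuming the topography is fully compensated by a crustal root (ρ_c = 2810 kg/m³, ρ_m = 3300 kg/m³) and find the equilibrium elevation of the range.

5.16 km

Equating mass per unit area of the two columns: ρ_c h = (ρ_m − ρ_c) r.
h = r (ρ_m − ρ_c) / ρ_c = 29.6 km × (3300 − 2810) / 2810 = 5.16 km.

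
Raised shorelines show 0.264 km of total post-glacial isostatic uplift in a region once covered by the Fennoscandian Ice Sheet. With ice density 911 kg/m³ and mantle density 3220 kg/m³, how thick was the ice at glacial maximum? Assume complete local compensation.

u = t ρ_ice/ρ_m → t = u ρ_m/ρ_ice = 0.264 km × 3220/911 = 0.933 km.

0.933 km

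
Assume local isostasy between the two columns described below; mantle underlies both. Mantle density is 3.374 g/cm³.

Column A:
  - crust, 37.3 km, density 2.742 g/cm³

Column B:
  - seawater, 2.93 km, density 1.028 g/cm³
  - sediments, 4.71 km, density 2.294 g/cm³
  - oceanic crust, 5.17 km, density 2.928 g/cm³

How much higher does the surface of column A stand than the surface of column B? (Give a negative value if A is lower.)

2.76 km

For any compensation level in the mantle, the mantle terms cancel and isostasy reduces to e = (Σt_A − Σt_B) − (Σ(ρt)_A − Σ(ρt)_B) / ρ_m.
Σt_A = 37.3 km; Σt_B = 12.81 km; Σ(ρt)_A = 102.2766; Σ(ρt)_B = 28.95454 (in km·g/cm³).
e = (37.3 − 12.81) − (102.2766 − 28.95454) / 3.374 = 2.76 km.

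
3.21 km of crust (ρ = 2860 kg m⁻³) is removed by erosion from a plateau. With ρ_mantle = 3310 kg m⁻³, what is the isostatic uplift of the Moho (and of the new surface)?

2.77 km

Unloading: uplift u = e ρ_c/ρ_m = 3.21 km × 2860/3310 = 2.77 km.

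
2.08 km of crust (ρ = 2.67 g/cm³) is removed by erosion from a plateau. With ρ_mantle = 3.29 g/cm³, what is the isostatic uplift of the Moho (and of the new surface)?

Unloading: uplift u = e ρ_c/ρ_m = 2.08 km × 2.67/3.29 = 1.69 km.

1.69 km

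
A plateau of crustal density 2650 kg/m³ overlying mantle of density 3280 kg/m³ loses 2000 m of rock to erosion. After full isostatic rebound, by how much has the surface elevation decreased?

384 m

Rebound u = e ρ_c/ρ_m = 2000 m × 2650/3280 = 1616 m.
Net surface drop = e − u = 2000 m − 1616 m = e (ρ_m − ρ_c)/ρ_m = 384 m.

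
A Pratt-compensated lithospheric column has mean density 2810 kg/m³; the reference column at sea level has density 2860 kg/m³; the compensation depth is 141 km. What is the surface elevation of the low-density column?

ρ_ref D = ρ (D + h) → h = D (ρ_ref − ρ)/ρ.
h = 141 km × (2860 − 2810)/2810 = 2.51 km.

2.51 km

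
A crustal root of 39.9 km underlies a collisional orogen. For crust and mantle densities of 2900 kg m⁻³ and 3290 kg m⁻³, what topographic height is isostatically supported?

By Archimedes' principle applied to the lithosphere: ρ_c h = (ρ_m − ρ_c) r.
h = r (ρ_m − ρ_c) / ρ_c = 39.9 km × (3290 − 2900) / 2900 = 5.37 km.

5.37 km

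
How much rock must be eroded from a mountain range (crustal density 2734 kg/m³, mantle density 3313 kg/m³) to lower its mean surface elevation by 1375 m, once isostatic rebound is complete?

Net drop Δ = e − u = e − e ρ_c/ρ_m = e (ρ_m − ρ_c)/ρ_m.
e = Δ ρ_m/(ρ_m − ρ_c) = 1375 m × 3313/579 = 7870 m.

7870 m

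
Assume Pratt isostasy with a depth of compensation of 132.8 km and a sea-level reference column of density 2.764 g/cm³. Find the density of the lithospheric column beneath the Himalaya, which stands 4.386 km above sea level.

2.68 g/cm³

Pratt balance: ρ_ref D = ρ (D + h).
ρ = ρ_ref D/(D + h) = 2.764 × 132.8 km/(132.8 km + 4.386 km) = 2.68 g/cm³.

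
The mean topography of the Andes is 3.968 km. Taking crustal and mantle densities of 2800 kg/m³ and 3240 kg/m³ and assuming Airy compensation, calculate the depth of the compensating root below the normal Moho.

Equating mass per unit area of the two columns: the weight of the topography is balanced by the buoyancy of the root, ρ_c h = (ρ_m − ρ_c) r.
r = h · ρ_c / (ρ_m − ρ_c) = 3.968 km × 2800 / (3240 − 2800) = 25.3 km.

25.3 km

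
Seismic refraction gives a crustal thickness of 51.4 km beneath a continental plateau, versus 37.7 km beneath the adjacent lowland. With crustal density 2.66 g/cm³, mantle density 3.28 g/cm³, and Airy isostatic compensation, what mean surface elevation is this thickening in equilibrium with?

2.59 km

Excess crust Δ = 51.4 km − 37.7 km = 13.7 km, split between elevation h and root r with h + r = Δ.
Airy balance ρ_c h = (ρ_m − ρ_c) r gives r = h ρ_c/(ρ_m − ρ_c), so h (1 + ρ_c/(ρ_m − ρ_c)) = Δ, i.e. h = Δ (ρ_m − ρ_c)/ρ_m.
h = 13.7 km × 0.62/3.28 = 2.59 km.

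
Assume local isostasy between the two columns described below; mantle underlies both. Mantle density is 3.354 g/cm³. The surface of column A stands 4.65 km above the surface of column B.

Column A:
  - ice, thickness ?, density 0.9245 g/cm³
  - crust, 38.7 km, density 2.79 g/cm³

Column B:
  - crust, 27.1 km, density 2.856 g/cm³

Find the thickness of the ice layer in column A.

2.99 km

Take the compensation level at the base of the deeper column (depth z_c below the surface of column A) and equate Σ ρ_i t_i down to z_c; mantle fills any gap and the z_c terms cancel.
Column A: x×0.9245 + 38.7×2.79 + (z_c − 38.7 − x)×3.354
Column B: 4.65×0 + 27.1×2.856 + (z_c − 4.65 − 27.1)×3.354
The z_c×3.354 term appears on both sides and cancels. Collect the known terms of each column as K = Σ(ρt)_known − 3.354 × (depth of known layers): K_A = 107.973 − 3.354×38.7 = −21.8268; K_B = 77.3976 − 3.354×(4.65 + 27.1) = −29.0919.
Balance: K_A − x×(3.354 − 0.9245) = K_B, so x = (K_A − K_B)/(3.354 − 0.9245) = 7.2651/2.4295 = 2.99 km.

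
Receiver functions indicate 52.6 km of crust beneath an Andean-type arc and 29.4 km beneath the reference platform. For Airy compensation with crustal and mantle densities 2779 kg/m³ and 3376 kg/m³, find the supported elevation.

4.1 km

Excess crust Δ = 52.6 km − 29.4 km = 23.2 km, split between elevation h and root r with h + r = Δ.
Airy balance ρ_c h = (ρ_m − ρ_c) r gives r = h ρ_c/(ρ_m − ρ_c), so h (1 + ρ_c/(ρ_m − ρ_c)) = Δ, i.e. h = Δ (ρ_m − ρ_c)/ρ_m.
h = 23.2 km × 597/3376 = 4.1 km.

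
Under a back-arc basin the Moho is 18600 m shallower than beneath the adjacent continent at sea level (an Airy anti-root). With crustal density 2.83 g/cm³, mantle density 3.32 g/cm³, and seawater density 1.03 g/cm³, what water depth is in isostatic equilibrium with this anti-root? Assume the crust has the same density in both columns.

Replacing a thickness d of crust by seawater at the top must be balanced by replacing crust with mantle at the base: d (ρ_c − ρ_w) = a (ρ_m − ρ_c).
d = a (ρ_m − ρ_c)/(ρ_c − ρ_w) = 18600 m × 0.49/1.8 = 5060 m.

5060 m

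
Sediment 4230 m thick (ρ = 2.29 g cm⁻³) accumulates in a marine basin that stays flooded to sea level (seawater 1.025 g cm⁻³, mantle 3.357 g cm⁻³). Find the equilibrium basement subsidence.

Submarine loading: the sediment displaces seawater, and the subsidence is in turn flooded, so s (ρ_m − ρ_w) = t (ρ_sed − ρ_w).
s = 4230 m × (2.29 − 1.025) / (3.357 − 1.025) = 2290 m.

2290 m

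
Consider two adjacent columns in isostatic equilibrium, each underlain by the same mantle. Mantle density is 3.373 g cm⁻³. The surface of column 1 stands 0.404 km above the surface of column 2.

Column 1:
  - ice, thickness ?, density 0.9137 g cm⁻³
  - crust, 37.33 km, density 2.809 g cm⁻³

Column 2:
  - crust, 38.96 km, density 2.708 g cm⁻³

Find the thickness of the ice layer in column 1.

2.53 km

Take the compensation level at the base of the deeper column (depth z_c below the surface of column 1) and equate Σ ρ_i t_i down to z_c; mantle fills any gap and the z_c terms cancel.
Column 1: x×0.9137 + 37.33×2.809 + (z_c − 37.33 − x)×3.373
Column 2: 0.404×0 + 38.96×2.708 + (z_c − 0.404 − 38.96)×3.373
The z_c×3.373 term appears on both sides and cancels. Collect the known terms of each column as K = Σ(ρt)_known − 3.373 × (depth of known layers): K_1 = 104.85997 − 3.373×37.33 = −21.05412; K_2 = 105.50368 − 3.373×(0.404 + 38.96) = −27.271092.
Balance: K_1 − x×(3.373 − 0.9137) = K_2, so x = (K_1 − K_2)/(3.373 − 0.9137) = 6.21697/2.4593 = 2.53 km.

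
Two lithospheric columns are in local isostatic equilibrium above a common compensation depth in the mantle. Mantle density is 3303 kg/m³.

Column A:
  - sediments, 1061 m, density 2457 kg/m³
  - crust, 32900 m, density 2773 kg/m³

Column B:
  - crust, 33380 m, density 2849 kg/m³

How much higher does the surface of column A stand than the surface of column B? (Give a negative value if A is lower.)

963 m

For any compensation level in the mantle, the mantle terms cancel and isostasy reduces to e = (Σt_A − Σt_B) − (Σ(ρt)_A − Σ(ρt)_B) / ρ_m.
Σt_A = 33961 m; Σt_B = 33380 m; Σ(ρt)_A = 93838577; Σ(ρt)_B = 95099620 (in m·kg/m³).
e = (33961 − 33380) − (93838577 − 95099620) / 3303 = 963 m.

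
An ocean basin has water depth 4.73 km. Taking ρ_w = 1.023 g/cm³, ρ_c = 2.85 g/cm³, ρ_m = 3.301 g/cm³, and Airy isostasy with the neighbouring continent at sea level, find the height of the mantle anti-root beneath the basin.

19.2 km

In Airy isostatic equilibrium: replacing crust with seawater at the top is compensated by replacing crust with mantle at the base: d (ρ_c − ρ_w) = a (ρ_m − ρ_c).
a = d (ρ_c − ρ_w)/(ρ_m − ρ_c) = 4.73 km × 1.827/0.451 = 19.2 km.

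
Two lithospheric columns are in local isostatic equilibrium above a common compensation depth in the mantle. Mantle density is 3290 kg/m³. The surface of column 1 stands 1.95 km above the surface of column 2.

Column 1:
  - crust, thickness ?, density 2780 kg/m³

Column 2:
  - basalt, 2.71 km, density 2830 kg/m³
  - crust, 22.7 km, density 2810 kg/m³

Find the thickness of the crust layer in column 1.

Take the compensation level at the base of the deeper column (depth z_c below the surface of column 1) and equate Σ ρ_i t_i down to z_c; mantle fills any gap and the z_c terms cancel.
Column 1: x×2780 + (z_c − 0 − x)×3290
Column 2: 1.95×0 + 2.71×2830 + 22.7×2810 + (z_c − 1.95 − 25.41)×3290
The z_c×3290 term appears on both sides and cancels. Collect the known terms of each column as K = Σ(ρt)_known − 3290 × (depth of known layers): K_1 = 0 − 3290×0 = 0; K_2 = 71456.3 − 3290×(1.95 + 25.41) = −18558.1.
Balance: K_1 − x×(3290 − 2780) = K_2, so x = (K_1 − K_2)/(3290 − 2780) = 18558.1/510 = 36.4 km.

36.4 km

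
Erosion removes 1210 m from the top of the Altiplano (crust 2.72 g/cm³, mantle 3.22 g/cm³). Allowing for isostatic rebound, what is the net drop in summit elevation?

Rebound u = e ρ_c/ρ_m = 1210 m × 2.72/3.22 = 1022 m.
Net surface drop = e − u = 1210 m − 1022 m = e (ρ_m − ρ_c)/ρ_m = 188 m.

188 m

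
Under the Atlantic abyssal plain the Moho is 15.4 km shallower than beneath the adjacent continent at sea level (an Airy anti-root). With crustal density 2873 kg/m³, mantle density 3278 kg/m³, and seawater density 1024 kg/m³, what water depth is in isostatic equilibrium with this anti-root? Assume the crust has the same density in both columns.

Replacing a thickness d of crust by seawater at the top must be balanced by replacing crust with mantle at the base: d (ρ_c − ρ_w) = a (ρ_m − ρ_c).
d = a (ρ_m − ρ_c)/(ρ_c − ρ_w) = 15.4 km × 405/1849 = 3.37 km.

3.37 km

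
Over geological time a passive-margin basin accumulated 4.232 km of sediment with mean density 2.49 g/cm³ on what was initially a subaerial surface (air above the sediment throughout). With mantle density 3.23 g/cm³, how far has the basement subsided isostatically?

Subaerial load: s = t ρ_sed / ρ_m = 4.232 km × 2.49/3.23 = 3.26 km.

3.26 km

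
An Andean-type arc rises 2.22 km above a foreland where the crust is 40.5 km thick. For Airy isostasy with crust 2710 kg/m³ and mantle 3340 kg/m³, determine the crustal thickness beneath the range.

52.3 km

Root depth r = h ρ_c / (ρ_m − ρ_c) = 2.22 km × 2710 / 630 = 9.55 km.
Total thickness = T + h + r = 40.5 km + 2.22 km + 9.55 km = 52.3 km.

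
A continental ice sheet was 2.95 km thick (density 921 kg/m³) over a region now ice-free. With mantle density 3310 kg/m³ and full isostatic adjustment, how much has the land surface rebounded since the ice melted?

Removing the load lets mantle flow back in; uplift u satisfies ρ_ice t = ρ_m u.
u = t ρ_ice/ρ_m = 2.95 km × 921/3310 = 0.821 km.

0.821 km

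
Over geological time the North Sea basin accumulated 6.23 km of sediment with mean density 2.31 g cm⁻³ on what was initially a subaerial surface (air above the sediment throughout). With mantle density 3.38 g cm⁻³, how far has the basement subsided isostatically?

4.26 km

Subaerial load: s = t ρ_sed / ρ_m = 6.23 km × 2.31/3.38 = 4.26 km.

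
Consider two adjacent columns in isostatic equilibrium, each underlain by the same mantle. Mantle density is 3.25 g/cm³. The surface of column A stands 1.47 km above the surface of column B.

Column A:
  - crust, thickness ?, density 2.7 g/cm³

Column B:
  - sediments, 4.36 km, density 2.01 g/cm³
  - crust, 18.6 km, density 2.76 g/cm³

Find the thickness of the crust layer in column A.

Take the compensation level at the base of the deeper column (depth z_c below the surface of column A) and equate Σ ρ_i t_i down to z_c; mantle fills any gap and the z_c terms cancel.
Column A: x×2.7 + (z_c − 0 − x)×3.25
Column B: 1.47×0 + 4.36×2.01 + 18.6×2.76 + (z_c − 1.47 − 22.96)×3.25
The z_c×3.25 term appears on both sides and cancels. Collect the known terms of each column as K = Σ(ρt)_known − 3.25 × (depth of known layers): K_A = 0 − 3.25×0 = 0; K_B = 60.0996 − 3.25×(1.47 + 22.96) = −19.2979.
Balance: K_A − x×(3.25 − 2.7) = K_B, so x = (K_A − K_B)/(3.25 − 2.7) = 19.2979/0.55 = 35.1 km.

35.1 km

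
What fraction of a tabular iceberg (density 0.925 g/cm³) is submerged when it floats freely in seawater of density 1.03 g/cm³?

89.8%

Submerged fraction = ρ_obj/ρ_fluid = 0.925/1.03 = 89.8%.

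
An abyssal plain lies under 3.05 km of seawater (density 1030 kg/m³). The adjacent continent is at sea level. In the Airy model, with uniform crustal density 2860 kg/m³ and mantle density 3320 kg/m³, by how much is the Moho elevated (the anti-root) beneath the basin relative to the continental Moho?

In Airy isostatic equilibrium: replacing crust with seawater at the top is compensated by replacing crust with mantle at the base: d (ρ_c − ρ_w) = a (ρ_m − ρ_c).
a = d (ρ_c − ρ_w)/(ρ_m − ρ_c) = 3.05 km × 1830/460 = 12.1 km.

12.1 km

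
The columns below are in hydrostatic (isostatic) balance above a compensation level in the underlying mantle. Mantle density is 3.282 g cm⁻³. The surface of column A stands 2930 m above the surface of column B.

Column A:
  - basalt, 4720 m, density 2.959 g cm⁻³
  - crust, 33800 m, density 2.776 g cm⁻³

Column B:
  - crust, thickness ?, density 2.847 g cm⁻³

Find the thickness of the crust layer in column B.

20700 m

Take the compensation level at the base of the deeper column (depth z_c below the surface of column A) and equate Σ ρ_i t_i down to z_c; mantle fills any gap and the z_c terms cancel.
Column A: 4720×2.959 + 33800×2.776 + (z_c − 38520)×3.282
Column B: 2930×0 + x×2.847 + (z_c − 2930 − 0 − x)×3.282
The z_c×3.282 term appears on both sides and cancels. Collect the known terms of each column as K = Σ(ρt)_known − 3.282 × (depth of known layers): K_A = 107795.28 − 3.282×38520 = −18627.36; K_B = 0 − 3.282×(2930 + 0) = −9616.26.
Balance: K_A = K_B − x×(3.282 − 2.847), so x = (K_B − K_A)/(3.282 − 2.847) = 9011.1/0.435 = 20700 m.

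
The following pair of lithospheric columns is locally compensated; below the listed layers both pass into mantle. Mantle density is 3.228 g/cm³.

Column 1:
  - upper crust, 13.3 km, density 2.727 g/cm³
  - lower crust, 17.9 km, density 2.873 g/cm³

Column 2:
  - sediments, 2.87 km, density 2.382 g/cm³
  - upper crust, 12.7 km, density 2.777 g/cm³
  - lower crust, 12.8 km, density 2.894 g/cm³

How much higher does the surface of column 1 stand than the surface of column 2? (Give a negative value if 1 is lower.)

0.182 km

For any compensation level in the mantle, the mantle terms cancel and isostasy reduces to e = (Σt_1 − Σt_2) − (Σ(ρt)_1 − Σ(ρt)_2) / ρ_m.
Σt_1 = 31.2 km; Σt_2 = 28.37 km; Σ(ρt)_1 = 87.6958; Σ(ρt)_2 = 79.14744 (in km·g/cm³).
e = (31.2 − 28.37) − (87.6958 − 79.14744) / 3.228 = 0.182 km.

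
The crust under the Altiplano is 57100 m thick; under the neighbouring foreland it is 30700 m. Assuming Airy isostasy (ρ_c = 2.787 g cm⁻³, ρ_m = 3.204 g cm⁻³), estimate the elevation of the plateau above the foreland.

3440 m

Excess crust Δ = 57100 m − 30700 m = 26400 m, split between elevation h and root r with h + r = Δ.
Airy balance ρ_c h = (ρ_m − ρ_c) r gives r = h ρ_c/(ρ_m − ρ_c), so h (1 + ρ_c/(ρ_m − ρ_c)) = Δ, i.e. h = Δ (ρ_m − ρ_c)/ρ_m.
h = 26400 m × 0.417/3.204 = 3440 m.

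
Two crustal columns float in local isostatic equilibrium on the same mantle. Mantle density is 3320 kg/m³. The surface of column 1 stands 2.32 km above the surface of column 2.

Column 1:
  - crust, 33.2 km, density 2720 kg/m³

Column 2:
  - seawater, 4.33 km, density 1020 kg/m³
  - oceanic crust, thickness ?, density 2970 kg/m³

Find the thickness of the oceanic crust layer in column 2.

Take the compensation level at the base of the deeper column (depth z_c below the surface of column 1) and equate Σ ρ_i t_i down to z_c; mantle fills any gap and the z_c terms cancel.
Column 1: 33.2×2720 + (z_c − 33.2)×3320
Column 2: 2.32×0 + 4.33×1020 + x×2970 + (z_c − 2.32 − 4.33 − x)×3320
The z_c×3320 term appears on both sides and cancels. Collect the known terms of each column as K = Σ(ρt)_known − 3320 × (depth of known layers): K_1 = 90304 − 3320×33.2 = −19920; K_2 = 4416.6 − 3320×(2.32 + 4.33) = −17661.4.
Balance: K_1 = K_2 − x×(3320 − 2970), so x = (K_2 − K_1)/(3320 − 2970) = 2258.6/350 = 6.45 km.

6.45 km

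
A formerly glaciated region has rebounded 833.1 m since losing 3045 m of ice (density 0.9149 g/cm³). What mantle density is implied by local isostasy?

ρ_m = ρ_ice t / u = 0.9149 × 3045 m/833.1 m = 3.34 g/cm³.

3.34 g/cm³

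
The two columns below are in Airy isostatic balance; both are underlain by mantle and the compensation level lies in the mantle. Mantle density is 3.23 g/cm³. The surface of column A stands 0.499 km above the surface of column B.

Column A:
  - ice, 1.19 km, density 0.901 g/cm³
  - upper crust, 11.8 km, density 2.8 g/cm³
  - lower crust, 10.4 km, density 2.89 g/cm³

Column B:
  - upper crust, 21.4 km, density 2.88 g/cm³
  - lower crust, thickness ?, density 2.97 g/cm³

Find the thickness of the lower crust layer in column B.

8.77 km

Take the compensation level at the base of the deeper column (depth z_c below the surface of column A) and equate Σ ρ_i t_i down to z_c; mantle fills any gap and the z_c terms cancel.
Column A: 1.19×0.901 + 11.8×2.8 + 10.4×2.89 + (z_c − 23.39)×3.23
Column B: 0.499×0 + 21.4×2.88 + x×2.97 + (z_c − 0.499 − 21.4 − x)×3.23
The z_c×3.23 term appears on both sides and cancels. Collect the known terms of each column as K = Σ(ρt)_known − 3.23 × (depth of known layers): K_A = 64.16819 − 3.23×23.39 = −11.38151; K_B = 61.632 − 3.23×(0.499 + 21.4) = −9.10177.
Balance: K_A = K_B − x×(3.23 − 2.97), so x = (K_B − K_A)/(3.23 − 2.97) = 2.27974/0.26 = 8.77 km.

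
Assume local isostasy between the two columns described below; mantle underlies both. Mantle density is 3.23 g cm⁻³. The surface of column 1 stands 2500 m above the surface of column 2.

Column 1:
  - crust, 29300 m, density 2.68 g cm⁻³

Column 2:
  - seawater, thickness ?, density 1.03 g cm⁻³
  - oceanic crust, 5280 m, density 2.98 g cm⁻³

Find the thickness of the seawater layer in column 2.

Take the compensation level at the base of the deeper column (depth z_c below the surface of column 1) and equate Σ ρ_i t_i down to z_c; mantle fills any gap and the z_c terms cancel.
Column 1: 29300×2.68 + (z_c − 29300)×3.23
Column 2: 2500×0 + x×1.03 + 5280×2.98 + (z_c − 2500 − 5280 − x)×3.23
The z_c×3.23 term appears on both sides and cancels. Collect the known terms of each column as K = Σ(ρt)_known − 3.23 × (depth of known layers): K_1 = 78524 − 3.23×29300 = −16115; K_2 = 15734.4 − 3.23×(2500 + 5280) = −9395.
Balance: K_1 = K_2 − x×(3.23 − 1.03), so x = (K_2 − K_1)/(3.23 − 1.03) = 6720/2.2 = 3050 m.

3050 m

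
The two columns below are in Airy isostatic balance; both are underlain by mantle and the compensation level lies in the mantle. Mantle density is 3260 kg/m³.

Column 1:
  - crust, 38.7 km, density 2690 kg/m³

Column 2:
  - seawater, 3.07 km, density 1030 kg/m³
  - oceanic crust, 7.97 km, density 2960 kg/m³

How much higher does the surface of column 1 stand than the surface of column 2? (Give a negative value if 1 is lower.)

3.93 km

For any compensation level in the mantle, the mantle terms cancel and isostasy reduces to e = (Σt_1 − Σt_2) − (Σ(ρt)_1 − Σ(ρt)_2) / ρ_m.
Σt_1 = 38.7 km; Σt_2 = 11.04 km; Σ(ρt)_1 = 104103; Σ(ρt)_2 = 26753.3 (in km·kg/m³).
e = (38.7 − 11.04) − (104103 − 26753.3) / 3260 = 3.93 km.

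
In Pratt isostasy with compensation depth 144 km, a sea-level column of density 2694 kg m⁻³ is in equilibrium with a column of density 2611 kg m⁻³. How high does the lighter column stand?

4.58 km

ρ_ref D = ρ (D + h) → h = D (ρ_ref − ρ)/ρ.
h = 144 km × (2694 − 2611)/2611 = 4.58 km.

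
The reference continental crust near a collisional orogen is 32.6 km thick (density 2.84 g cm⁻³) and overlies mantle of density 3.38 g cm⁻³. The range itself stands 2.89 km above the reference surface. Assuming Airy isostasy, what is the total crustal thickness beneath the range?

Root depth r = h ρ_c / (ρ_m − ρ_c) = 2.89 km × 2.84 / 0.54 = 15.2 km.
Total thickness = T + h + r = 32.6 km + 2.89 km + 15.2 km = 50.7 km.

50.7 km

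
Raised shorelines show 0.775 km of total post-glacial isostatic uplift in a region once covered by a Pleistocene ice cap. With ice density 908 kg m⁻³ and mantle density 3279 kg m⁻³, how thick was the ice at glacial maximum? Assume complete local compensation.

u = t ρ_ice/ρ_m → t = u ρ_m/ρ_ice = 0.775 km × 3279/908 = 2.8 km.

2.8 km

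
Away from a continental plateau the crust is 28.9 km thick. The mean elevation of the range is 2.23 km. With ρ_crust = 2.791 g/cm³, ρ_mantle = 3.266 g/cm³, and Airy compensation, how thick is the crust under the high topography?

Root depth r = h ρ_c / (ρ_m − ρ_c) = 2.23 km × 2.791 / 0.475 = 13.1 km.
Total thickness = T + h + r = 28.9 km + 2.23 km + 13.1 km = 44.2 km.

44.2 km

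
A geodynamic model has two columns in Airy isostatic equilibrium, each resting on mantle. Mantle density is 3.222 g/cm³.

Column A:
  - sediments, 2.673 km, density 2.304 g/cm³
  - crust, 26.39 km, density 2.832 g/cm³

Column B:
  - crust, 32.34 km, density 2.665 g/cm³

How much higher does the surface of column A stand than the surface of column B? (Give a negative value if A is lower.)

For any compensation level in the mantle, the mantle terms cancel and isostasy reduces to e = (Σt_A − Σt_B) − (Σ(ρt)_A − Σ(ρt)_B) / ρ_m.
Σt_A = 29.063 km; Σt_B = 32.34 km; Σ(ρt)_A = 80.895072; Σ(ρt)_B = 86.1861 (in km·g/cm³).
e = (29.063 − 32.34) − (80.895072 − 86.1861) / 3.222 = −1.63 km.

−1.63 km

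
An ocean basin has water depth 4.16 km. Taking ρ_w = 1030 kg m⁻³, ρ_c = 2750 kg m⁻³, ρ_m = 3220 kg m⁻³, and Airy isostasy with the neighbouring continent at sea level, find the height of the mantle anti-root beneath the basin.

Equating mass per unit area of the two columns: replacing crust with seawater at the top is compensated by replacing crust with mantle at the base: d (ρ_c − ρ_w) = a (ρ_m − ρ_c).
a = d (ρ_c − ρ_w)/(ρ_m − ρ_c) = 4.16 km × 1720/470 = 15.2 km.

15.2 km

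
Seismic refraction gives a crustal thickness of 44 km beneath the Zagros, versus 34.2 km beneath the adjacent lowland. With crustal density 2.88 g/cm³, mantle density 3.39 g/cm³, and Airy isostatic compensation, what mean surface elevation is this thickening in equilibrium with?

Excess crust Δ = 44 km − 34.2 km = 9.8 km, split between elevation h and root r with h + r = Δ.
Airy balance ρ_c h = (ρ_m − ρ_c) r gives r = h ρ_c/(ρ_m − ρ_c), so h (1 + ρ_c/(ρ_m − ρ_c)) = Δ, i.e. h = Δ (ρ_m − ρ_c)/ρ_m.
h = 9.8 km × 0.51/3.39 = 1.47 km.

1.47 km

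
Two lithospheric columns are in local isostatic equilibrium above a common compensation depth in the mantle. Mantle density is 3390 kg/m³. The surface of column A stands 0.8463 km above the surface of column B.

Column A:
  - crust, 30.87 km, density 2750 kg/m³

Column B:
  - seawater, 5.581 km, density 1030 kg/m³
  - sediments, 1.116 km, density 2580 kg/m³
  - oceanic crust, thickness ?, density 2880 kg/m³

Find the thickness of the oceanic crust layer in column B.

Take the compensation level at the base of the deeper column (depth z_c below the surface of column A) and equate Σ ρ_i t_i down to z_c; mantle fills any gap and the z_c terms cancel.
Column A: 30.87×2750 + (z_c − 30.87)×3390
Column B: 0.8463×0 + 5.581×1030 + 1.116×2580 + x×2880 + (z_c − 0.8463 − 6.697 − x)×3390
The z_c×3390 term appears on both sides and cancels. Collect the known terms of each column as K = Σ(ρt)_known − 3390 × (depth of known layers): K_A = 84892.5 − 3390×30.87 = −19756.8; K_B = 8627.71 − 3390×(0.8463 + 6.697) = −16944.077.
Balance: K_A = K_B − x×(3390 − 2880), so x = (K_B − K_A)/(3390 − 2880) = 2812.72/510 = 5.52 km.

5.52 km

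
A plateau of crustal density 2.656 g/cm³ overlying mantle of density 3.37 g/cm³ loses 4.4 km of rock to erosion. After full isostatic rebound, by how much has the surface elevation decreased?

0.932 km

Rebound u = e ρ_c/ρ_m = 4.4 km × 2.656/3.37 = 3.468 km.
Net surface drop = e − u = 4.4 km − 3.468 km = e (ρ_m − ρ_c)/ρ_m = 0.932 km.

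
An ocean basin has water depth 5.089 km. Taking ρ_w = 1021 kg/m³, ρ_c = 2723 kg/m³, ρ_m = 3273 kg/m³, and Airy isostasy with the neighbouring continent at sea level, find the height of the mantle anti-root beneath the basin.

15.7 km

Isostatic balance requires: replacing crust with seawater at the top is compensated by replacing crust with mantle at the base: d (ρ_c − ρ_w) = a (ρ_m − ρ_c).
a = d (ρ_c − ρ_w)/(ρ_m − ρ_c) = 5.089 km × 1702/550 = 15.7 km.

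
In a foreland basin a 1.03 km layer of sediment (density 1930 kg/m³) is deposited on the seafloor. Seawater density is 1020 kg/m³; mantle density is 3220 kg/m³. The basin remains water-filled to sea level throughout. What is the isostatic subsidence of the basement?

0.426 km

Submarine loading: the sediment displaces seawater, and the subsidence is in turn flooded, so s (ρ_m − ρ_w) = t (ρ_sed − ρ_w).
s = 1.03 km × (1930 − 1020) / (3220 − 1020) = 0.426 km.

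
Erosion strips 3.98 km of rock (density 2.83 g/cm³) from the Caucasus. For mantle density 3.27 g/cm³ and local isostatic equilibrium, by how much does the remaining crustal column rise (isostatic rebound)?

3.44 km

Unloading: uplift u = e ρ_c/ρ_m = 3.98 km × 2.83/3.27 = 3.44 km.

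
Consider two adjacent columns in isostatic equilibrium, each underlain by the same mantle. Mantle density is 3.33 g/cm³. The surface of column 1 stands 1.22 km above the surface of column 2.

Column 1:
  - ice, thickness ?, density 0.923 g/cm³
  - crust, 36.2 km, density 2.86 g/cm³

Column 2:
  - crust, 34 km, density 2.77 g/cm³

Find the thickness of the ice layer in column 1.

Take the compensation level at the base of the deeper column (depth z_c below the surface of column 1) and equate Σ ρ_i t_i down to z_c; mantle fills any gap and the z_c terms cancel.
Column 1: x×0.923 + 36.2×2.86 + (z_c − 36.2 − x)×3.33
Column 2: 1.22×0 + 34×2.77 + (z_c − 1.22 − 34)×3.33
The z_c×3.33 term appears on both sides and cancels. Collect the known terms of each column as K = Σ(ρt)_known − 3.33 × (depth of known layers): K_1 = 103.532 − 3.33×36.2 = −17.014; K_2 = 94.18 − 3.33×(1.22 + 34) = −23.1026.
Balance: K_1 − x×(3.33 − 0.923) = K_2, so x = (K_1 − K_2)/(3.33 − 0.923) = 6.0886/2.407 = 2.53 km.

2.53 km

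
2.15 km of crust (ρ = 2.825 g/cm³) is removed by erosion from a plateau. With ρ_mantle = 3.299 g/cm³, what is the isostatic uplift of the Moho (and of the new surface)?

1.84 km

Unloading: uplift u = e ρ_c/ρ_m = 2.15 km × 2.825/3.299 = 1.84 km.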